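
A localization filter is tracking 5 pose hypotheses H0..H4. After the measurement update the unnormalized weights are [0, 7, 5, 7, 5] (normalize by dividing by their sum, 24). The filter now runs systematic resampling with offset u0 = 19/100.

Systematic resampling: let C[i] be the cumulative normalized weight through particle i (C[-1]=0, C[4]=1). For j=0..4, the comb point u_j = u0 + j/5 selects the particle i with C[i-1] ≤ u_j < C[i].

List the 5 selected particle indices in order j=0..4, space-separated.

C = [0, 7/24, 1/2, 19/24, 1]
j=0: u_0=19/100 ∈ [0, 7/24) → index 1
j=1: u_1=39/100 ∈ [7/24, 1/2) → index 2
j=2: u_2=59/100 ∈ [1/2, 19/24) → index 3
j=3: u_3=79/100 ∈ [1/2, 19/24) → index 3
j=4: u_4=99/100 ∈ [19/24, 1) → index 4

1 2 3 3 4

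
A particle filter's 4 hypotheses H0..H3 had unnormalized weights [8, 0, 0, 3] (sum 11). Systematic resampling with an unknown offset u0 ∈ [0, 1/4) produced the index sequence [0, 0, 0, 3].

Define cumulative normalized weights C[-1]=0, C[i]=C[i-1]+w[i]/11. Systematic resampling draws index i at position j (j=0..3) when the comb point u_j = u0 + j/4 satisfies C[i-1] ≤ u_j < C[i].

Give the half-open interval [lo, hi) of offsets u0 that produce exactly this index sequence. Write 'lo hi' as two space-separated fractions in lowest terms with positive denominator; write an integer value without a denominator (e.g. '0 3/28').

0 5/22

C = [8/11, 8/11, 8/11, 1]
j=0 picked index 0: u0 ∈ [0, 8/11)
j=1 picked index 0: u0 ∈ [-1/4, 21/44)
j=2 picked index 0: u0 ∈ [-1/2, 5/22)
j=3 picked index 3: u0 ∈ [-1/44, 1/4)
intersection: [0, 5/22)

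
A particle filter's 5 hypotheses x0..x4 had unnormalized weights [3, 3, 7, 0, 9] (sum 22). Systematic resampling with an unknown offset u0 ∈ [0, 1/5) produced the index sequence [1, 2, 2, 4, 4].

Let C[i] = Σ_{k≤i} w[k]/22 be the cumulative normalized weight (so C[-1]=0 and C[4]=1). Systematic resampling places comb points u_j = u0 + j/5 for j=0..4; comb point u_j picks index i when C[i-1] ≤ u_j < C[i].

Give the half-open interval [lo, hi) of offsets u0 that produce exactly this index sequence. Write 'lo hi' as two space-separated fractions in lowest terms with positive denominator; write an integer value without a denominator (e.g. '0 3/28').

C = [3/22, 3/11, 13/22, 13/22, 1]
j=0 picked index 1: u0 ∈ [3/22, 3/11)
j=1 picked index 2: u0 ∈ [4/55, 43/110)
j=2 picked index 2: u0 ∈ [-7/55, 21/110)
j=3 picked index 4: u0 ∈ [-1/110, 2/5)
j=4 picked index 4: u0 ∈ [-23/110, 1/5)
intersection: [3/22, 21/110)

3/22 21/110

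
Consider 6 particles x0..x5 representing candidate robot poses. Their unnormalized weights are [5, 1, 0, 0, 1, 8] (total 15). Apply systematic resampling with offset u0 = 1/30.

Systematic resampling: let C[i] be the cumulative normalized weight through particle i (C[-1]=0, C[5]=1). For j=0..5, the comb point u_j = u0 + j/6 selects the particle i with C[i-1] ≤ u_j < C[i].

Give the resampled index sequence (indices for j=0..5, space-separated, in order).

0 0 1 5 5 5

C = [1/3, 2/5, 2/5, 2/5, 7/15, 1]
j=0: u_0=1/30 ∈ [0, 1/3) → index 0
j=1: u_1=1/5 ∈ [0, 1/3) → index 0
j=2: u_2=11/30 ∈ [1/3, 2/5) → index 1
j=3: u_3=8/15 ∈ [7/15, 1) → index 5
j=4: u_4=7/10 ∈ [7/15, 1) → index 5
j=5: u_5=13/15 ∈ [7/15, 1) → index 5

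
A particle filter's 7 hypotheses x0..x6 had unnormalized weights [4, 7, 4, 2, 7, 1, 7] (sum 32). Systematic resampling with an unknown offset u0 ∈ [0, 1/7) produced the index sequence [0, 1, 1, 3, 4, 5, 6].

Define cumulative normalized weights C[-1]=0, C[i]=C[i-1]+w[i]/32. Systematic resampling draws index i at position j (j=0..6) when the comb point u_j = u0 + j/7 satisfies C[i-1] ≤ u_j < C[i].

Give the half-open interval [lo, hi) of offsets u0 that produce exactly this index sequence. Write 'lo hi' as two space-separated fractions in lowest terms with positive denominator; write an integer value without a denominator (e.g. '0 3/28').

C = [1/8, 11/32, 15/32, 17/32, 3/4, 25/32, 1]
j=0 picked index 0: u0 ∈ [0, 1/8)
j=1 picked index 1: u0 ∈ [-1/56, 45/224)
j=2 picked index 1: u0 ∈ [-9/56, 13/224)
j=3 picked index 3: u0 ∈ [9/224, 23/224)
j=4 picked index 4: u0 ∈ [-9/224, 5/28)
j=5 picked index 5: u0 ∈ [1/28, 15/224)
j=6 picked index 6: u0 ∈ [-17/224, 1/7)
intersection: [9/224, 13/224)

9/224 13/224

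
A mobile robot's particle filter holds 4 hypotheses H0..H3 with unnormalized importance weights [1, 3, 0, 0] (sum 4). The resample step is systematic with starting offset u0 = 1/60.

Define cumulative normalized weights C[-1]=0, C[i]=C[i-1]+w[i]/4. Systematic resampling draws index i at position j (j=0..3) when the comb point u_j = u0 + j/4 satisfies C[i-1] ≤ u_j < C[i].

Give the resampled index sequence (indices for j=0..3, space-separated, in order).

C = [1/4, 1, 1, 1]
j=0: u_0=1/60 ∈ [0, 1/4) → index 0
j=1: u_1=4/15 ∈ [1/4, 1) → index 1
j=2: u_2=31/60 ∈ [1/4, 1) → index 1
j=3: u_3=23/30 ∈ [1/4, 1) → index 1

0 1 1 1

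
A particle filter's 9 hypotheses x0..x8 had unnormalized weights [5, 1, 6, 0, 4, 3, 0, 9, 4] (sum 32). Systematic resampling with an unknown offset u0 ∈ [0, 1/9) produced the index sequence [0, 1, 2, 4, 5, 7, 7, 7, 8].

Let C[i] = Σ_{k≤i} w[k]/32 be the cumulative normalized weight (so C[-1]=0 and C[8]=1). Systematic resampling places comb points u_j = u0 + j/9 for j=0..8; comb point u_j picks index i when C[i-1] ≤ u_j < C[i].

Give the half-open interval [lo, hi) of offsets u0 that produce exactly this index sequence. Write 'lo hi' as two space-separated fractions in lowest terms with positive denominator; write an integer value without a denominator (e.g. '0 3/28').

1/18 11/144

C = [5/32, 3/16, 3/8, 3/8, 1/2, 19/32, 19/32, 7/8, 1]
j=0 picked index 0: u0 ∈ [0, 5/32)
j=1 picked index 1: u0 ∈ [13/288, 11/144)
j=2 picked index 2: u0 ∈ [-5/144, 11/72)
j=3 picked index 4: u0 ∈ [1/24, 1/6)
j=4 picked index 5: u0 ∈ [1/18, 43/288)
j=5 picked index 7: u0 ∈ [11/288, 23/72)
j=6 picked index 7: u0 ∈ [-7/96, 5/24)
j=7 picked index 7: u0 ∈ [-53/288, 7/72)
j=8 picked index 8: u0 ∈ [-1/72, 1/9)
intersection: [1/18, 11/144)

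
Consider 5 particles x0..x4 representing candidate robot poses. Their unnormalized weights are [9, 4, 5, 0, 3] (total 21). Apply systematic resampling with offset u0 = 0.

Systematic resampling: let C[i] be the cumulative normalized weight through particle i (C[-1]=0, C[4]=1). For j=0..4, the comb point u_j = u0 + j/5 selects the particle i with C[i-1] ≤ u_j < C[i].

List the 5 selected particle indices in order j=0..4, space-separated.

0 0 0 1 2

C = [3/7, 13/21, 6/7, 6/7, 1]
j=0: u_0=0 ∈ [0, 3/7) → index 0
j=1: u_1=1/5 ∈ [0, 3/7) → index 0
j=2: u_2=2/5 ∈ [0, 3/7) → index 0
j=3: u_3=3/5 ∈ [3/7, 13/21) → index 1
j=4: u_4=4/5 ∈ [13/21, 6/7) → index 2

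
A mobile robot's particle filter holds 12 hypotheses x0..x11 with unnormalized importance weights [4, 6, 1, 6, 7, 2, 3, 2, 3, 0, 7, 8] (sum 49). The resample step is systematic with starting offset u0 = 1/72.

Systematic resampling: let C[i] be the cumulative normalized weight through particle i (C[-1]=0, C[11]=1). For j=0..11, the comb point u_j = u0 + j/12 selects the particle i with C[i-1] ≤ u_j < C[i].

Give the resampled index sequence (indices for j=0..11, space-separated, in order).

0 1 1 3 4 4 5 7 8 10 11 11

C = [4/49, 10/49, 11/49, 17/49, 24/49, 26/49, 29/49, 31/49, 34/49, 34/49, 41/49, 1]
j=0: u_0=1/72 ∈ [0, 4/49) → index 0
j=1: u_1=7/72 ∈ [4/49, 10/49) → index 1
j=2: u_2=13/72 ∈ [4/49, 10/49) → index 1
j=3: u_3=19/72 ∈ [11/49, 17/49) → index 3
j=4: u_4=25/72 ∈ [17/49, 24/49) → index 4
j=5: u_5=31/72 ∈ [17/49, 24/49) → index 4
j=6: u_6=37/72 ∈ [24/49, 26/49) → index 5
j=7: u_7=43/72 ∈ [29/49, 31/49) → index 7
j=8: u_8=49/72 ∈ [31/49, 34/49) → index 8
j=9: u_9=55/72 ∈ [34/49, 41/49) → index 10
j=10: u_10=61/72 ∈ [41/49, 1) → index 11
j=11: u_11=67/72 ∈ [41/49, 1) → index 11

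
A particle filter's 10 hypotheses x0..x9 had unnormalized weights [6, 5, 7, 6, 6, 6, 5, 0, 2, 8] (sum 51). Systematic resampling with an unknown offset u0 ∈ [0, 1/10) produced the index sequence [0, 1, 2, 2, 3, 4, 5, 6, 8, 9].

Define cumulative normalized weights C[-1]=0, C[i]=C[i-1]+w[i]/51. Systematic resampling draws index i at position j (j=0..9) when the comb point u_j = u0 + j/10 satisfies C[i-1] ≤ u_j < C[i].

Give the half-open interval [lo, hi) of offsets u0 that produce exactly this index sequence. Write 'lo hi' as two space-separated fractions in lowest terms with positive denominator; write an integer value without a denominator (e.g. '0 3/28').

C = [2/17, 11/51, 6/17, 8/17, 10/17, 12/17, 41/51, 41/51, 43/51, 1]
j=0 picked index 0: u0 ∈ [0, 2/17)
j=1 picked index 1: u0 ∈ [3/170, 59/510)
j=2 picked index 2: u0 ∈ [4/255, 13/85)
j=3 picked index 2: u0 ∈ [-43/510, 9/170)
j=4 picked index 3: u0 ∈ [-4/85, 6/85)
j=5 picked index 4: u0 ∈ [-1/34, 3/34)
j=6 picked index 5: u0 ∈ [-1/85, 9/85)
j=7 picked index 6: u0 ∈ [1/170, 53/510)
j=8 picked index 8: u0 ∈ [1/255, 11/255)
j=9 picked index 9: u0 ∈ [-29/510, 1/10)
intersection: [3/170, 11/255)

3/170 11/255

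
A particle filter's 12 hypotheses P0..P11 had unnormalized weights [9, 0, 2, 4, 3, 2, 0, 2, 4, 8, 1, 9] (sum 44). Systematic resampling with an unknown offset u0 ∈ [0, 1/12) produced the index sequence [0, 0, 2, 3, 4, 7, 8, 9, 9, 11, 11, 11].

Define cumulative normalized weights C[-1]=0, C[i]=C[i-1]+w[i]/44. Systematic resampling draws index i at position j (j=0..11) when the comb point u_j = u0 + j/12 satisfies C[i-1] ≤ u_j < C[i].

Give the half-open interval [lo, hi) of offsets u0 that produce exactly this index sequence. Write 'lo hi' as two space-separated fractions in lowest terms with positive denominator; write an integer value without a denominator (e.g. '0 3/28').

C = [9/44, 9/44, 1/4, 15/44, 9/22, 5/11, 5/11, 1/2, 13/22, 17/22, 35/44, 1]
j=0 picked index 0: u0 ∈ [0, 9/44)
j=1 picked index 0: u0 ∈ [-1/12, 4/33)
j=2 picked index 2: u0 ∈ [5/132, 1/12)
j=3 picked index 3: u0 ∈ [0, 1/11)
j=4 picked index 4: u0 ∈ [1/132, 5/66)
j=5 picked index 7: u0 ∈ [5/132, 1/12)
j=6 picked index 8: u0 ∈ [0, 1/11)
j=7 picked index 9: u0 ∈ [1/132, 25/132)
j=8 picked index 9: u0 ∈ [-5/66, 7/66)
j=9 picked index 11: u0 ∈ [1/22, 1/4)
j=10 picked index 11: u0 ∈ [-5/132, 1/6)
j=11 picked index 11: u0 ∈ [-4/33, 1/12)
intersection: [1/22, 5/66)

1/22 5/66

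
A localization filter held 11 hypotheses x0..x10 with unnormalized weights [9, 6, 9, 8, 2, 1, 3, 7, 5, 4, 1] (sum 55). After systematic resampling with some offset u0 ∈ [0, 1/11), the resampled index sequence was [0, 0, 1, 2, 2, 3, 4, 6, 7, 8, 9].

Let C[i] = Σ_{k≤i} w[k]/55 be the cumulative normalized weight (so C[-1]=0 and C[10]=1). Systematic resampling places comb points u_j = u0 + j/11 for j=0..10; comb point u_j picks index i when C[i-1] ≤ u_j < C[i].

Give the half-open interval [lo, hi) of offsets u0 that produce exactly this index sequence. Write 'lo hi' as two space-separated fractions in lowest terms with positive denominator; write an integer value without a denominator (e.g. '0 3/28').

C = [9/55, 3/11, 24/55, 32/55, 34/55, 7/11, 38/55, 9/11, 10/11, 54/55, 1]
j=0 picked index 0: u0 ∈ [0, 9/55)
j=1 picked index 0: u0 ∈ [-1/11, 4/55)
j=2 picked index 1: u0 ∈ [-1/55, 1/11)
j=3 picked index 2: u0 ∈ [0, 9/55)
j=4 picked index 2: u0 ∈ [-1/11, 4/55)
j=5 picked index 3: u0 ∈ [-1/55, 7/55)
j=6 picked index 4: u0 ∈ [2/55, 4/55)
j=7 picked index 6: u0 ∈ [0, 3/55)
j=8 picked index 7: u0 ∈ [-2/55, 1/11)
j=9 picked index 8: u0 ∈ [0, 1/11)
j=10 picked index 9: u0 ∈ [0, 4/55)
intersection: [2/55, 3/55)

2/55 3/55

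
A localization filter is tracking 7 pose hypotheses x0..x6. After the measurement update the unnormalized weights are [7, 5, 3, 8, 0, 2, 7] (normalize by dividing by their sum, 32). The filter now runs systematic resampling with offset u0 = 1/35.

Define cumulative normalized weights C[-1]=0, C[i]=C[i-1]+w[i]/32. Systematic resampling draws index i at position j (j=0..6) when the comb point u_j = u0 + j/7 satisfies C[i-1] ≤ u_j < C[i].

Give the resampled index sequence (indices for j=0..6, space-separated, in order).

0 0 1 2 3 5 6

C = [7/32, 3/8, 15/32, 23/32, 23/32, 25/32, 1]
j=0: u_0=1/35 ∈ [0, 7/32) → index 0
j=1: u_1=6/35 ∈ [0, 7/32) → index 0
j=2: u_2=11/35 ∈ [7/32, 3/8) → index 1
j=3: u_3=16/35 ∈ [3/8, 15/32) → index 2
j=4: u_4=3/5 ∈ [15/32, 23/32) → index 3
j=5: u_5=26/35 ∈ [23/32, 25/32) → index 5
j=6: u_6=31/35 ∈ [25/32, 1) → index 6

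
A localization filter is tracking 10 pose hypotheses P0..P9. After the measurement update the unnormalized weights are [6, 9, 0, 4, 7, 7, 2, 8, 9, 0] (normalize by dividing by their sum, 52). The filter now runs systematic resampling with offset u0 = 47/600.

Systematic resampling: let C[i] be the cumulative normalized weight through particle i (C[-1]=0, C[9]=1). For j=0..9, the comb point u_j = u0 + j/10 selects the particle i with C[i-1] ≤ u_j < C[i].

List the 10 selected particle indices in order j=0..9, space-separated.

0 1 1 4 4 5 7 7 8 8

C = [3/26, 15/52, 15/52, 19/52, 1/2, 33/52, 35/52, 43/52, 1, 1]
j=0: u_0=47/600 ∈ [0, 3/26) → index 0
j=1: u_1=107/600 ∈ [3/26, 15/52) → index 1
j=2: u_2=167/600 ∈ [3/26, 15/52) → index 1
j=3: u_3=227/600 ∈ [19/52, 1/2) → index 4
j=4: u_4=287/600 ∈ [19/52, 1/2) → index 4
j=5: u_5=347/600 ∈ [1/2, 33/52) → index 5
j=6: u_6=407/600 ∈ [35/52, 43/52) → index 7
j=7: u_7=467/600 ∈ [35/52, 43/52) → index 7
j=8: u_8=527/600 ∈ [43/52, 1) → index 8
j=9: u_9=587/600 ∈ [43/52, 1) → index 8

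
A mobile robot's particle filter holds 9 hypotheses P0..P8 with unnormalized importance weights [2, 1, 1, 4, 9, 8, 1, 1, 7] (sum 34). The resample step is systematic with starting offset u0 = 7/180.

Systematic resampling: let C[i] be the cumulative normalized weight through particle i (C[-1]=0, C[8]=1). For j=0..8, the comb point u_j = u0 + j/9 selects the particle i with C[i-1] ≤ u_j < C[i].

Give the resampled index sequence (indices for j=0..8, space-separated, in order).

0 3 4 4 4 5 5 8 8

C = [1/17, 3/34, 2/17, 4/17, 1/2, 25/34, 13/17, 27/34, 1]
j=0: u_0=7/180 ∈ [0, 1/17) → index 0
j=1: u_1=3/20 ∈ [2/17, 4/17) → index 3
j=2: u_2=47/180 ∈ [4/17, 1/2) → index 4
j=3: u_3=67/180 ∈ [4/17, 1/2) → index 4
j=4: u_4=29/60 ∈ [4/17, 1/2) → index 4
j=5: u_5=107/180 ∈ [1/2, 25/34) → index 5
j=6: u_6=127/180 ∈ [1/2, 25/34) → index 5
j=7: u_7=49/60 ∈ [27/34, 1) → index 8
j=8: u_8=167/180 ∈ [27/34, 1) → index 8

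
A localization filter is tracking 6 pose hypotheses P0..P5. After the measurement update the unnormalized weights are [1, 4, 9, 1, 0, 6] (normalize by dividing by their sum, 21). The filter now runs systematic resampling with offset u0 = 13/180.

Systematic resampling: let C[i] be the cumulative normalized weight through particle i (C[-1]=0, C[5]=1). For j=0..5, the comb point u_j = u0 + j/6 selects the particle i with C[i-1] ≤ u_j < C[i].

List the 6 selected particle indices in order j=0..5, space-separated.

C = [1/21, 5/21, 2/3, 5/7, 5/7, 1]
j=0: u_0=13/180 ∈ [1/21, 5/21) → index 1
j=1: u_1=43/180 ∈ [5/21, 2/3) → index 2
j=2: u_2=73/180 ∈ [5/21, 2/3) → index 2
j=3: u_3=103/180 ∈ [5/21, 2/3) → index 2
j=4: u_4=133/180 ∈ [5/7, 1) → index 5
j=5: u_5=163/180 ∈ [5/7, 1) → index 5

1 2 2 2 5 5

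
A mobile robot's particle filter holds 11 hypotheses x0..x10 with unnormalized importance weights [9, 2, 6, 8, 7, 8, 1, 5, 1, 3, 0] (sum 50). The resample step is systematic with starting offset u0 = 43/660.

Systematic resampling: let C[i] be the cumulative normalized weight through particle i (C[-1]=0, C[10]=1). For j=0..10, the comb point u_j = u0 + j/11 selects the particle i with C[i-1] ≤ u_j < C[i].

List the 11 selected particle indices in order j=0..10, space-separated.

0 0 2 2 3 4 4 5 5 7 9

C = [9/50, 11/50, 17/50, 1/2, 16/25, 4/5, 41/50, 23/25, 47/50, 1, 1]
j=0: u_0=43/660 ∈ [0, 9/50) → index 0
j=1: u_1=103/660 ∈ [0, 9/50) → index 0
j=2: u_2=163/660 ∈ [11/50, 17/50) → index 2
j=3: u_3=223/660 ∈ [11/50, 17/50) → index 2
j=4: u_4=283/660 ∈ [17/50, 1/2) → index 3
j=5: u_5=343/660 ∈ [1/2, 16/25) → index 4
j=6: u_6=403/660 ∈ [1/2, 16/25) → index 4
j=7: u_7=463/660 ∈ [16/25, 4/5) → index 5
j=8: u_8=523/660 ∈ [16/25, 4/5) → index 5
j=9: u_9=53/60 ∈ [41/50, 23/25) → index 7
j=10: u_10=643/660 ∈ [47/50, 1) → index 9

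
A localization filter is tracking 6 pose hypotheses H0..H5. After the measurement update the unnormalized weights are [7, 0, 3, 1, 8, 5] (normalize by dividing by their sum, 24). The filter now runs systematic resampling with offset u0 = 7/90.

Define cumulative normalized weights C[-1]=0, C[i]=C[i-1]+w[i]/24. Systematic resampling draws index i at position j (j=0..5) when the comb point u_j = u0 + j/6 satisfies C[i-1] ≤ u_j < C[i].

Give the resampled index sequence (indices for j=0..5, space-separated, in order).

0 0 2 4 4 5

C = [7/24, 7/24, 5/12, 11/24, 19/24, 1]
j=0: u_0=7/90 ∈ [0, 7/24) → index 0
j=1: u_1=11/45 ∈ [0, 7/24) → index 0
j=2: u_2=37/90 ∈ [7/24, 5/12) → index 2
j=3: u_3=26/45 ∈ [11/24, 19/24) → index 4
j=4: u_4=67/90 ∈ [11/24, 19/24) → index 4
j=5: u_5=41/45 ∈ [19/24, 1) → index 5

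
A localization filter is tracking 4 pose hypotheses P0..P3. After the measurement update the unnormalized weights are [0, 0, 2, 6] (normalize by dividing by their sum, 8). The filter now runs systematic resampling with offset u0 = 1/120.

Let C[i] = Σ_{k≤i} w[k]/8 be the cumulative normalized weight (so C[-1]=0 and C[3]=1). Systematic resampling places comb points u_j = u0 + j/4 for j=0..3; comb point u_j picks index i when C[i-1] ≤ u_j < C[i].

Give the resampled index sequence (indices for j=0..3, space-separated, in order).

C = [0, 0, 1/4, 1]
j=0: u_0=1/120 ∈ [0, 1/4) → index 2
j=1: u_1=31/120 ∈ [1/4, 1) → index 3
j=2: u_2=61/120 ∈ [1/4, 1) → index 3
j=3: u_3=91/120 ∈ [1/4, 1) → index 3

2 3 3 3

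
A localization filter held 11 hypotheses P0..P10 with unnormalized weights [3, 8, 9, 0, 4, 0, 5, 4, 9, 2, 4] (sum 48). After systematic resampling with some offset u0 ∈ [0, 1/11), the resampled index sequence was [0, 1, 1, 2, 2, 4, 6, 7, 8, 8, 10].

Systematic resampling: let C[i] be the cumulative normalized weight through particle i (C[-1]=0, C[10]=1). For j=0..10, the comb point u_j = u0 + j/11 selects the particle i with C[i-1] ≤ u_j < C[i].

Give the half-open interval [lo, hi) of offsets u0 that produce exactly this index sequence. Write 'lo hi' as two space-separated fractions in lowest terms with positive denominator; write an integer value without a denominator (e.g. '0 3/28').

1/132 1/22

C = [1/16, 11/48, 5/12, 5/12, 1/2, 1/2, 29/48, 11/16, 7/8, 11/12, 1]
j=0 picked index 0: u0 ∈ [0, 1/16)
j=1 picked index 1: u0 ∈ [-5/176, 73/528)
j=2 picked index 1: u0 ∈ [-21/176, 25/528)
j=3 picked index 2: u0 ∈ [-23/528, 19/132)
j=4 picked index 2: u0 ∈ [-71/528, 7/132)
j=5 picked index 4: u0 ∈ [-5/132, 1/22)
j=6 picked index 6: u0 ∈ [-1/22, 31/528)
j=7 picked index 7: u0 ∈ [-17/528, 9/176)
j=8 picked index 8: u0 ∈ [-7/176, 13/88)
j=9 picked index 8: u0 ∈ [-23/176, 5/88)
j=10 picked index 10: u0 ∈ [1/132, 1/11)
intersection: [1/132, 1/22)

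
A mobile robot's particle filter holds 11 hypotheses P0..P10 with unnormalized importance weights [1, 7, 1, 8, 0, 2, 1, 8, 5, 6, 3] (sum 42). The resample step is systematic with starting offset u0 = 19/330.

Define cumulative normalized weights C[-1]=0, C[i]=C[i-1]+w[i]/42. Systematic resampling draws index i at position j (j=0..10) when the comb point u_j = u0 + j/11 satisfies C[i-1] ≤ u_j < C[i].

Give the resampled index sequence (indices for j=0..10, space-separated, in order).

C = [1/42, 4/21, 3/14, 17/42, 17/42, 19/42, 10/21, 2/3, 11/14, 13/14, 1]
j=0: u_0=19/330 ∈ [1/42, 4/21) → index 1
j=1: u_1=49/330 ∈ [1/42, 4/21) → index 1
j=2: u_2=79/330 ∈ [3/14, 17/42) → index 3
j=3: u_3=109/330 ∈ [3/14, 17/42) → index 3
j=4: u_4=139/330 ∈ [17/42, 19/42) → index 5
j=5: u_5=169/330 ∈ [10/21, 2/3) → index 7
j=6: u_6=199/330 ∈ [10/21, 2/3) → index 7
j=7: u_7=229/330 ∈ [2/3, 11/14) → index 8
j=8: u_8=259/330 ∈ [2/3, 11/14) → index 8
j=9: u_9=289/330 ∈ [11/14, 13/14) → index 9
j=10: u_10=29/30 ∈ [13/14, 1) → index 10

1 1 3 3 5 7 7 8 8 9 10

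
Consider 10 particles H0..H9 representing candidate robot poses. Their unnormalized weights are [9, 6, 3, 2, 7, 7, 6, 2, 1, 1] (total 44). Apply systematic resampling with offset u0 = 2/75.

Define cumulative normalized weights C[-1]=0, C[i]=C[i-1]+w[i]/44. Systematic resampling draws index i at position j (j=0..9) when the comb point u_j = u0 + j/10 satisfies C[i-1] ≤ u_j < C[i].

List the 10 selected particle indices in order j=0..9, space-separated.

C = [9/44, 15/44, 9/22, 5/11, 27/44, 17/22, 10/11, 21/22, 43/44, 1]
j=0: u_0=2/75 ∈ [0, 9/44) → index 0
j=1: u_1=19/150 ∈ [0, 9/44) → index 0
j=2: u_2=17/75 ∈ [9/44, 15/44) → index 1
j=3: u_3=49/150 ∈ [9/44, 15/44) → index 1
j=4: u_4=32/75 ∈ [9/22, 5/11) → index 3
j=5: u_5=79/150 ∈ [5/11, 27/44) → index 4
j=6: u_6=47/75 ∈ [27/44, 17/22) → index 5
j=7: u_7=109/150 ∈ [27/44, 17/22) → index 5
j=8: u_8=62/75 ∈ [17/22, 10/11) → index 6
j=9: u_9=139/150 ∈ [10/11, 21/22) → index 7

0 0 1 1 3 4 5 5 6 7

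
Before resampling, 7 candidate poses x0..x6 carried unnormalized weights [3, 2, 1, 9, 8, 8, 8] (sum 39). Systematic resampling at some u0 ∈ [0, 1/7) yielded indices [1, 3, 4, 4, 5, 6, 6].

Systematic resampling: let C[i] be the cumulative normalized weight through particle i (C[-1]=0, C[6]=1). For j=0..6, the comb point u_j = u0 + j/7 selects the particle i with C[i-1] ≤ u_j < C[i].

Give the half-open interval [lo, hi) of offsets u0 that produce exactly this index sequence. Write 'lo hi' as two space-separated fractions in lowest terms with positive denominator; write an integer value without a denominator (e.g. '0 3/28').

C = [1/13, 5/39, 2/13, 5/13, 23/39, 31/39, 1]
j=0 picked index 1: u0 ∈ [1/13, 5/39)
j=1 picked index 3: u0 ∈ [1/91, 22/91)
j=2 picked index 4: u0 ∈ [9/91, 83/273)
j=3 picked index 4: u0 ∈ [-4/91, 44/273)
j=4 picked index 5: u0 ∈ [5/273, 61/273)
j=5 picked index 6: u0 ∈ [22/273, 2/7)
j=6 picked index 6: u0 ∈ [-17/273, 1/7)
intersection: [9/91, 5/39)

9/91 5/39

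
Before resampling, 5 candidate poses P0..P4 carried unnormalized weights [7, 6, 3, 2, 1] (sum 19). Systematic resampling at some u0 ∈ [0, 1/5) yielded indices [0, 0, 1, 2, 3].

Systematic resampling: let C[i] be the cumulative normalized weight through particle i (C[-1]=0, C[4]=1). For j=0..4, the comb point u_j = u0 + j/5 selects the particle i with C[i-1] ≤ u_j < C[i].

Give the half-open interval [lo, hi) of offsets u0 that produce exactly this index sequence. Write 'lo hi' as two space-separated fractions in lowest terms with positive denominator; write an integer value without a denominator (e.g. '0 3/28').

8/95 14/95

C = [7/19, 13/19, 16/19, 18/19, 1]
j=0 picked index 0: u0 ∈ [0, 7/19)
j=1 picked index 0: u0 ∈ [-1/5, 16/95)
j=2 picked index 1: u0 ∈ [-3/95, 27/95)
j=3 picked index 2: u0 ∈ [8/95, 23/95)
j=4 picked index 3: u0 ∈ [4/95, 14/95)
intersection: [8/95, 14/95)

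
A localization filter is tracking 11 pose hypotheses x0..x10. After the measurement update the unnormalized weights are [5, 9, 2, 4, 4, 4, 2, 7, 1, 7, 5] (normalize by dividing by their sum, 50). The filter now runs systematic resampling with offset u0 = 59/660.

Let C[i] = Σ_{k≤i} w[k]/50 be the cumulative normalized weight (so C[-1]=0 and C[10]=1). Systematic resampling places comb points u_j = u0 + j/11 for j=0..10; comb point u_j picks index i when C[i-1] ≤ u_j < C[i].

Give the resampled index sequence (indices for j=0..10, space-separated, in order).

C = [1/10, 7/25, 8/25, 2/5, 12/25, 14/25, 3/5, 37/50, 19/25, 9/10, 1]
j=0: u_0=59/660 ∈ [0, 1/10) → index 0
j=1: u_1=119/660 ∈ [1/10, 7/25) → index 1
j=2: u_2=179/660 ∈ [1/10, 7/25) → index 1
j=3: u_3=239/660 ∈ [8/25, 2/5) → index 3
j=4: u_4=299/660 ∈ [2/5, 12/25) → index 4
j=5: u_5=359/660 ∈ [12/25, 14/25) → index 5
j=6: u_6=419/660 ∈ [3/5, 37/50) → index 7
j=7: u_7=479/660 ∈ [3/5, 37/50) → index 7
j=8: u_8=49/60 ∈ [19/25, 9/10) → index 9
j=9: u_9=599/660 ∈ [9/10, 1) → index 10
j=10: u_10=659/660 ∈ [9/10, 1) → index 10

0 1 1 3 4 5 7 7 9 10 10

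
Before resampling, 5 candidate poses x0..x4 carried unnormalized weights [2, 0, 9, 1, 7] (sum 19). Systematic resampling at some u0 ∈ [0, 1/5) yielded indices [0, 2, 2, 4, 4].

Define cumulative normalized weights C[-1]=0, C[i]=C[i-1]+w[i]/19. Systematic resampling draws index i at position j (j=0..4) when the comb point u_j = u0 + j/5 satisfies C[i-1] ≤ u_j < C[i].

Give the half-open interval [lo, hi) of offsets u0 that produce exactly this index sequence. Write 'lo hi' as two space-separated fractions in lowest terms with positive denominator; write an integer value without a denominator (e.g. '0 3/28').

3/95 2/19

C = [2/19, 2/19, 11/19, 12/19, 1]
j=0 picked index 0: u0 ∈ [0, 2/19)
j=1 picked index 2: u0 ∈ [-9/95, 36/95)
j=2 picked index 2: u0 ∈ [-28/95, 17/95)
j=3 picked index 4: u0 ∈ [3/95, 2/5)
j=4 picked index 4: u0 ∈ [-16/95, 1/5)
intersection: [3/95, 2/19)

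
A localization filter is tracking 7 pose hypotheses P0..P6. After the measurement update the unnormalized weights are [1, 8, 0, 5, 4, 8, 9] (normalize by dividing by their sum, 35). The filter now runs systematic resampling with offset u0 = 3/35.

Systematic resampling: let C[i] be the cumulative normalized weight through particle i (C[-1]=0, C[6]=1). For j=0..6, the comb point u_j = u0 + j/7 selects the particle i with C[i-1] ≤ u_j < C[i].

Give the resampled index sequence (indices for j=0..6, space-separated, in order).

C = [1/35, 9/35, 9/35, 2/5, 18/35, 26/35, 1]
j=0: u_0=3/35 ∈ [1/35, 9/35) → index 1
j=1: u_1=8/35 ∈ [1/35, 9/35) → index 1
j=2: u_2=13/35 ∈ [9/35, 2/5) → index 3
j=3: u_3=18/35 ∈ [18/35, 26/35) → index 5
j=4: u_4=23/35 ∈ [18/35, 26/35) → index 5
j=5: u_5=4/5 ∈ [26/35, 1) → index 6
j=6: u_6=33/35 ∈ [26/35, 1) → index 6

1 1 3 5 5 6 6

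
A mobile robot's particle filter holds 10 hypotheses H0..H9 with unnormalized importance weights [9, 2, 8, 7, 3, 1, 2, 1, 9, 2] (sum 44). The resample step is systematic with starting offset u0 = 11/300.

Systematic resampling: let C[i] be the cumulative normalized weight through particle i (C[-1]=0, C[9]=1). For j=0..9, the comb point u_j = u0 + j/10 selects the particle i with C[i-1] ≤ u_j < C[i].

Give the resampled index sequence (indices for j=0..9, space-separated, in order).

C = [9/44, 1/4, 19/44, 13/22, 29/44, 15/22, 8/11, 3/4, 21/22, 1]
j=0: u_0=11/300 ∈ [0, 9/44) → index 0
j=1: u_1=41/300 ∈ [0, 9/44) → index 0
j=2: u_2=71/300 ∈ [9/44, 1/4) → index 1
j=3: u_3=101/300 ∈ [1/4, 19/44) → index 2
j=4: u_4=131/300 ∈ [19/44, 13/22) → index 3
j=5: u_5=161/300 ∈ [19/44, 13/22) → index 3
j=6: u_6=191/300 ∈ [13/22, 29/44) → index 4
j=7: u_7=221/300 ∈ [8/11, 3/4) → index 7
j=8: u_8=251/300 ∈ [3/4, 21/22) → index 8
j=9: u_9=281/300 ∈ [3/4, 21/22) → index 8

0 0 1 2 3 3 4 7 8 8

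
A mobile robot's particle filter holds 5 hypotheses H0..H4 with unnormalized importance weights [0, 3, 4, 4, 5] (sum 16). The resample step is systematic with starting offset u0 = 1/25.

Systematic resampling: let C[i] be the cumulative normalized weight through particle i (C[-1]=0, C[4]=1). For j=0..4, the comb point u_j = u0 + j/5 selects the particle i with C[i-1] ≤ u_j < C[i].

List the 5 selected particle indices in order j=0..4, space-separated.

1 2 3 3 4

C = [0, 3/16, 7/16, 11/16, 1]
j=0: u_0=1/25 ∈ [0, 3/16) → index 1
j=1: u_1=6/25 ∈ [3/16, 7/16) → index 2
j=2: u_2=11/25 ∈ [7/16, 11/16) → index 3
j=3: u_3=16/25 ∈ [7/16, 11/16) → index 3
j=4: u_4=21/25 ∈ [11/16, 1) → index 4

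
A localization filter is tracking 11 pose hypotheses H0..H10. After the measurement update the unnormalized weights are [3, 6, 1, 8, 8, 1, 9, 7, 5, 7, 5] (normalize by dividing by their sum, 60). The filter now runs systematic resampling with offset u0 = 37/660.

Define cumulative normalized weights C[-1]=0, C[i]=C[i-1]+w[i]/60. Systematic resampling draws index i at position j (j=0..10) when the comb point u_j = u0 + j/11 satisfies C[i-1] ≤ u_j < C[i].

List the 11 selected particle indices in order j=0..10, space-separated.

1 1 3 4 4 6 7 7 8 9 10

C = [1/20, 3/20, 1/6, 3/10, 13/30, 9/20, 3/5, 43/60, 4/5, 11/12, 1]
j=0: u_0=37/660 ∈ [1/20, 3/20) → index 1
j=1: u_1=97/660 ∈ [1/20, 3/20) → index 1
j=2: u_2=157/660 ∈ [1/6, 3/10) → index 3
j=3: u_3=217/660 ∈ [3/10, 13/30) → index 4
j=4: u_4=277/660 ∈ [3/10, 13/30) → index 4
j=5: u_5=337/660 ∈ [9/20, 3/5) → index 6
j=6: u_6=397/660 ∈ [3/5, 43/60) → index 7
j=7: u_7=457/660 ∈ [3/5, 43/60) → index 7
j=8: u_8=47/60 ∈ [43/60, 4/5) → index 8
j=9: u_9=577/660 ∈ [4/5, 11/12) → index 9
j=10: u_10=637/660 ∈ [11/12, 1) → index 10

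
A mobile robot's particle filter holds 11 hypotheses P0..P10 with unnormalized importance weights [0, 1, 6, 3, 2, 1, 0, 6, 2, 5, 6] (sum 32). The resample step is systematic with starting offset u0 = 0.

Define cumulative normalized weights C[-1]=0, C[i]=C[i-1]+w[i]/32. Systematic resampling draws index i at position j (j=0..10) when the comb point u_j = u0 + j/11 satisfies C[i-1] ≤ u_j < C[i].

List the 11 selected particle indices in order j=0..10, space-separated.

1 2 2 3 4 7 7 8 9 10 10

C = [0, 1/32, 7/32, 5/16, 3/8, 13/32, 13/32, 19/32, 21/32, 13/16, 1]
j=0: u_0=0 ∈ [0, 1/32) → index 1
j=1: u_1=1/11 ∈ [1/32, 7/32) → index 2
j=2: u_2=2/11 ∈ [1/32, 7/32) → index 2
j=3: u_3=3/11 ∈ [7/32, 5/16) → index 3
j=4: u_4=4/11 ∈ [5/16, 3/8) → index 4
j=5: u_5=5/11 ∈ [13/32, 19/32) → index 7
j=6: u_6=6/11 ∈ [13/32, 19/32) → index 7
j=7: u_7=7/11 ∈ [19/32, 21/32) → index 8
j=8: u_8=8/11 ∈ [21/32, 13/16) → index 9
j=9: u_9=9/11 ∈ [13/16, 1) → index 10
j=10: u_10=10/11 ∈ [13/16, 1) → index 10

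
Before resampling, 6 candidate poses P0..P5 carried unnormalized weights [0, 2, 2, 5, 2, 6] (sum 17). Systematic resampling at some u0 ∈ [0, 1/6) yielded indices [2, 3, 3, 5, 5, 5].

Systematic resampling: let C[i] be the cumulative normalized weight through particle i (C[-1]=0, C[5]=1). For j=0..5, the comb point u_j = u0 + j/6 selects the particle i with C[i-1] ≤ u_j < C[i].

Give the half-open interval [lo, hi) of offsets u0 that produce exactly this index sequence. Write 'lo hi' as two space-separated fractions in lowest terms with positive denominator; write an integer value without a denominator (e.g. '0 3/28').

5/34 1/6

C = [0, 2/17, 4/17, 9/17, 11/17, 1]
j=0 picked index 2: u0 ∈ [2/17, 4/17)
j=1 picked index 3: u0 ∈ [7/102, 37/102)
j=2 picked index 3: u0 ∈ [-5/51, 10/51)
j=3 picked index 5: u0 ∈ [5/34, 1/2)
j=4 picked index 5: u0 ∈ [-1/51, 1/3)
j=5 picked index 5: u0 ∈ [-19/102, 1/6)
intersection: [5/34, 1/6)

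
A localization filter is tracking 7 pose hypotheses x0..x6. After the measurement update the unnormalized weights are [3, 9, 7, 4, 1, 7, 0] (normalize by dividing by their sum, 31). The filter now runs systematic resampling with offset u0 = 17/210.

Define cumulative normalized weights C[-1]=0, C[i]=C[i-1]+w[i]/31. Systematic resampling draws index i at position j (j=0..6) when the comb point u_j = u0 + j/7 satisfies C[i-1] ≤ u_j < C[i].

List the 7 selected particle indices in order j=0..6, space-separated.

C = [3/31, 12/31, 19/31, 23/31, 24/31, 1, 1]
j=0: u_0=17/210 ∈ [0, 3/31) → index 0
j=1: u_1=47/210 ∈ [3/31, 12/31) → index 1
j=2: u_2=11/30 ∈ [3/31, 12/31) → index 1
j=3: u_3=107/210 ∈ [12/31, 19/31) → index 2
j=4: u_4=137/210 ∈ [19/31, 23/31) → index 3
j=5: u_5=167/210 ∈ [24/31, 1) → index 5
j=6: u_6=197/210 ∈ [24/31, 1) → index 5

0 1 1 2 3 5 5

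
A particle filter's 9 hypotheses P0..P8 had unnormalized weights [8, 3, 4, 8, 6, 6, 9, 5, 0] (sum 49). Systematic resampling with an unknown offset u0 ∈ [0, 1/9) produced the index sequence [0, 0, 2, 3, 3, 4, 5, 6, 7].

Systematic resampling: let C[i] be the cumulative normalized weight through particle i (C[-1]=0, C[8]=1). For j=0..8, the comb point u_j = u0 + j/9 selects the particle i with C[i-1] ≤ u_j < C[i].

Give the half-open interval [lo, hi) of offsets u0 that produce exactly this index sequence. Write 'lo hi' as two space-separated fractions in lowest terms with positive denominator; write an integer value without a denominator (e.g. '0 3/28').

C = [8/49, 11/49, 15/49, 23/49, 29/49, 5/7, 44/49, 1, 1]
j=0 picked index 0: u0 ∈ [0, 8/49)
j=1 picked index 0: u0 ∈ [-1/9, 23/441)
j=2 picked index 2: u0 ∈ [1/441, 37/441)
j=3 picked index 3: u0 ∈ [-4/147, 20/147)
j=4 picked index 3: u0 ∈ [-61/441, 11/441)
j=5 picked index 4: u0 ∈ [-38/441, 16/441)
j=6 picked index 5: u0 ∈ [-11/147, 1/21)
j=7 picked index 6: u0 ∈ [-4/63, 53/441)
j=8 picked index 7: u0 ∈ [4/441, 1/9)
intersection: [4/441, 11/441)

4/441 11/441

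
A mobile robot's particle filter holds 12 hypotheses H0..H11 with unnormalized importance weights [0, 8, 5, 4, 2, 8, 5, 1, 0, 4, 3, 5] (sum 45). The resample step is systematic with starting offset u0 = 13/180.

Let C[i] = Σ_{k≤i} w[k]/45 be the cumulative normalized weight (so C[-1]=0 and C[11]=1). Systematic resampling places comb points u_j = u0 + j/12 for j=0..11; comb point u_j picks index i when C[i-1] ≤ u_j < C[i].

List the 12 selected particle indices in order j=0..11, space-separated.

C = [0, 8/45, 13/45, 17/45, 19/45, 3/5, 32/45, 11/15, 11/15, 37/45, 8/9, 1]
j=0: u_0=13/180 ∈ [0, 8/45) → index 1
j=1: u_1=7/45 ∈ [0, 8/45) → index 1
j=2: u_2=43/180 ∈ [8/45, 13/45) → index 2
j=3: u_3=29/90 ∈ [13/45, 17/45) → index 3
j=4: u_4=73/180 ∈ [17/45, 19/45) → index 4
j=5: u_5=22/45 ∈ [19/45, 3/5) → index 5
j=6: u_6=103/180 ∈ [19/45, 3/5) → index 5
j=7: u_7=59/90 ∈ [3/5, 32/45) → index 6
j=8: u_8=133/180 ∈ [11/15, 37/45) → index 9
j=9: u_9=37/45 ∈ [37/45, 8/9) → index 10
j=10: u_10=163/180 ∈ [8/9, 1) → index 11
j=11: u_11=89/90 ∈ [8/9, 1) → index 11

1 1 2 3 4 5 5 6 9 10 11 11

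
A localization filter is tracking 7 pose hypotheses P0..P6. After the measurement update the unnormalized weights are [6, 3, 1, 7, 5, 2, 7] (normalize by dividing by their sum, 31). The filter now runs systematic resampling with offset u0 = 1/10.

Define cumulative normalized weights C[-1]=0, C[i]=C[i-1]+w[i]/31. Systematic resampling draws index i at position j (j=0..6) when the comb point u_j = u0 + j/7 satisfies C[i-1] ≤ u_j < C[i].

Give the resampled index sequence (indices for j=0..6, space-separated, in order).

C = [6/31, 9/31, 10/31, 17/31, 22/31, 24/31, 1]
j=0: u_0=1/10 ∈ [0, 6/31) → index 0
j=1: u_1=17/70 ∈ [6/31, 9/31) → index 1
j=2: u_2=27/70 ∈ [10/31, 17/31) → index 3
j=3: u_3=37/70 ∈ [10/31, 17/31) → index 3
j=4: u_4=47/70 ∈ [17/31, 22/31) → index 4
j=5: u_5=57/70 ∈ [24/31, 1) → index 6
j=6: u_6=67/70 ∈ [24/31, 1) → index 6

0 1 3 3 4 6 6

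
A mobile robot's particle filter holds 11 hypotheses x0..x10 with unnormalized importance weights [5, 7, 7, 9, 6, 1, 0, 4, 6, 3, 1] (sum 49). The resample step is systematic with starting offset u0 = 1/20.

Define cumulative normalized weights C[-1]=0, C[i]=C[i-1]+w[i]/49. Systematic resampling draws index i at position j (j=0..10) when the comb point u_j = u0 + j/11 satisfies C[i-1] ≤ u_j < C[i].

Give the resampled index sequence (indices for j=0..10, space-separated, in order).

0 1 1 2 3 3 4 4 7 8 9

C = [5/49, 12/49, 19/49, 4/7, 34/49, 5/7, 5/7, 39/49, 45/49, 48/49, 1]
j=0: u_0=1/20 ∈ [0, 5/49) → index 0
j=1: u_1=31/220 ∈ [5/49, 12/49) → index 1
j=2: u_2=51/220 ∈ [5/49, 12/49) → index 1
j=3: u_3=71/220 ∈ [12/49, 19/49) → index 2
j=4: u_4=91/220 ∈ [19/49, 4/7) → index 3
j=5: u_5=111/220 ∈ [19/49, 4/7) → index 3
j=6: u_6=131/220 ∈ [4/7, 34/49) → index 4
j=7: u_7=151/220 ∈ [4/7, 34/49) → index 4
j=8: u_8=171/220 ∈ [5/7, 39/49) → index 7
j=9: u_9=191/220 ∈ [39/49, 45/49) → index 8
j=10: u_10=211/220 ∈ [45/49, 48/49) → index 9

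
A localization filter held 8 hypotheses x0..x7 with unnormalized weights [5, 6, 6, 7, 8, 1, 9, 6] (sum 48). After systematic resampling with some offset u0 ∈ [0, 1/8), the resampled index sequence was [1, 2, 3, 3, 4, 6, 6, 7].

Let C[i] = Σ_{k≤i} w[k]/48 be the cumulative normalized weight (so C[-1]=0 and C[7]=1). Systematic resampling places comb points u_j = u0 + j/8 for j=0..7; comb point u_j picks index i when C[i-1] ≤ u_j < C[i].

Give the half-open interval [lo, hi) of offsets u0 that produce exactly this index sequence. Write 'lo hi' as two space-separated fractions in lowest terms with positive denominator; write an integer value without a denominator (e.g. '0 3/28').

5/48 1/8

C = [5/48, 11/48, 17/48, 1/2, 2/3, 11/16, 7/8, 1]
j=0 picked index 1: u0 ∈ [5/48, 11/48)
j=1 picked index 2: u0 ∈ [5/48, 11/48)
j=2 picked index 3: u0 ∈ [5/48, 1/4)
j=3 picked index 3: u0 ∈ [-1/48, 1/8)
j=4 picked index 4: u0 ∈ [0, 1/6)
j=5 picked index 6: u0 ∈ [1/16, 1/4)
j=6 picked index 6: u0 ∈ [-1/16, 1/8)
j=7 picked index 7: u0 ∈ [0, 1/8)
intersection: [5/48, 1/8)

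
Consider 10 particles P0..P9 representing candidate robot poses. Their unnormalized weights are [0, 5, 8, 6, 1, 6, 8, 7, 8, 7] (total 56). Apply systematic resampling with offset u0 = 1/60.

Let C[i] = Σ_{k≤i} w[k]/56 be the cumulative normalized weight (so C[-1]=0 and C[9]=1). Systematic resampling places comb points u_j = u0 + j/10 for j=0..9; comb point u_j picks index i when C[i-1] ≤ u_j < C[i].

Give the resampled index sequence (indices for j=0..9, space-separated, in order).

C = [0, 5/56, 13/56, 19/56, 5/14, 13/28, 17/28, 41/56, 7/8, 1]
j=0: u_0=1/60 ∈ [0, 5/56) → index 1
j=1: u_1=7/60 ∈ [5/56, 13/56) → index 2
j=2: u_2=13/60 ∈ [5/56, 13/56) → index 2
j=3: u_3=19/60 ∈ [13/56, 19/56) → index 3
j=4: u_4=5/12 ∈ [5/14, 13/28) → index 5
j=5: u_5=31/60 ∈ [13/28, 17/28) → index 6
j=6: u_6=37/60 ∈ [17/28, 41/56) → index 7
j=7: u_7=43/60 ∈ [17/28, 41/56) → index 7
j=8: u_8=49/60 ∈ [41/56, 7/8) → index 8
j=9: u_9=11/12 ∈ [7/8, 1) → index 9

1 2 2 3 5 6 7 7 8 9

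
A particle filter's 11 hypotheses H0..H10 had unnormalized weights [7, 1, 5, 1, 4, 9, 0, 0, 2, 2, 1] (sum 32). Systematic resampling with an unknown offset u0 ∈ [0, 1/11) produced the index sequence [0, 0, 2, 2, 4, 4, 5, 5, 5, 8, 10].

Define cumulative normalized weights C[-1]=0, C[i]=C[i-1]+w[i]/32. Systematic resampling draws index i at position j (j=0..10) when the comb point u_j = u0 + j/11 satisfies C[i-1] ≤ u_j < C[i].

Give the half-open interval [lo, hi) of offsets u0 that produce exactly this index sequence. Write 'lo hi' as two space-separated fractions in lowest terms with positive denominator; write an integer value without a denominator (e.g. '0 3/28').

13/176 31/352

C = [7/32, 1/4, 13/32, 7/16, 9/16, 27/32, 27/32, 27/32, 29/32, 31/32, 1]
j=0 picked index 0: u0 ∈ [0, 7/32)
j=1 picked index 0: u0 ∈ [-1/11, 45/352)
j=2 picked index 2: u0 ∈ [3/44, 79/352)
j=3 picked index 2: u0 ∈ [-1/44, 47/352)
j=4 picked index 4: u0 ∈ [13/176, 35/176)
j=5 picked index 4: u0 ∈ [-3/176, 19/176)
j=6 picked index 5: u0 ∈ [3/176, 105/352)
j=7 picked index 5: u0 ∈ [-13/176, 73/352)
j=8 picked index 5: u0 ∈ [-29/176, 41/352)
j=9 picked index 8: u0 ∈ [9/352, 31/352)
j=10 picked index 10: u0 ∈ [21/352, 1/11)
intersection: [13/176, 31/352)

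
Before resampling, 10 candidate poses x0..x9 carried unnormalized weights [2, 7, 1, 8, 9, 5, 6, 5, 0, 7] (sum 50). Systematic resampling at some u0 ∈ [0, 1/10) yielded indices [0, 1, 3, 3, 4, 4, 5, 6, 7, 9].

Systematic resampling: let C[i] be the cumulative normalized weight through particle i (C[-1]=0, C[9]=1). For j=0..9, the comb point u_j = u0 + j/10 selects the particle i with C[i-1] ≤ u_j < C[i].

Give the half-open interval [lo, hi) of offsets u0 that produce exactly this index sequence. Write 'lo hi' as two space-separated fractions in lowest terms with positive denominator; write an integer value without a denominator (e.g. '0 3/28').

C = [1/25, 9/50, 1/5, 9/25, 27/50, 16/25, 19/25, 43/50, 43/50, 1]
j=0 picked index 0: u0 ∈ [0, 1/25)
j=1 picked index 1: u0 ∈ [-3/50, 2/25)
j=2 picked index 3: u0 ∈ [0, 4/25)
j=3 picked index 3: u0 ∈ [-1/10, 3/50)
j=4 picked index 4: u0 ∈ [-1/25, 7/50)
j=5 picked index 4: u0 ∈ [-7/50, 1/25)
j=6 picked index 5: u0 ∈ [-3/50, 1/25)
j=7 picked index 6: u0 ∈ [-3/50, 3/50)
j=8 picked index 7: u0 ∈ [-1/25, 3/50)
j=9 picked index 9: u0 ∈ [-1/25, 1/10)
intersection: [0, 1/25)

0 1/25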